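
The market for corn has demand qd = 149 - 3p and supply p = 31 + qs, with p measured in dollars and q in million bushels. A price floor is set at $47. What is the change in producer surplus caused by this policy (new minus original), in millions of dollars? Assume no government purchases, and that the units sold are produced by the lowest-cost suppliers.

Rearranging supply gives qs = p - 31. Without the control the market clears where 149 - 3p = p - 31, i.e. p* = 45 and q* = 14.
Because the floor (47) lies above the market-clearing price, it is binding.
At p = 47: qd = 149 - 3·47 = 8 and qs = 47 - 31 = 16.
Producer surplus without the control is ½ · (45 - 31) · 14 = 98.
With the floor, 8 units are sold at 47. The supply price at q = 8 is 39, so PS = ½ · [(47 - 31) + (47 - 39)] · 8 = 96.
Change in producer surplus = 96 - 98 = -2.

-2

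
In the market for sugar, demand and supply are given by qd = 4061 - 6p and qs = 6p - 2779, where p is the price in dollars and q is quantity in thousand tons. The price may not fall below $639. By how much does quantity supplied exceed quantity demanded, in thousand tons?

In a free market, 4061 - 6p = 6p - 2779 gives the equilibrium p* = 570, q* = 641.
Because the floor (639) lies above the market-clearing price, it is binding.
At p = 639: qd = 4061 - 6·639 = 227 and qs = 6·639 - 2779 = 1055.
Surplus = qs - qd = 1055 - 227 = 828.

828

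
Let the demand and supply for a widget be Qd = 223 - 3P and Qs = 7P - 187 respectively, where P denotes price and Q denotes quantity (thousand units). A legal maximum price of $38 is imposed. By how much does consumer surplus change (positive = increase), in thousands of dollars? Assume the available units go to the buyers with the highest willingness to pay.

Without the control the market clears where 223 - 3P = 7P - 187, i.e. P* = 41 and Q* = 100.
Because the ceiling (38) lies below the market-clearing price, it is binding.
At P = 38: Qd = 223 - 3·38 = 109 and Qs = 7·38 - 187 = 79.
Consumer surplus without the control is ½ · (223/3 - 41) · 100 = 5000/3.
With the ceiling, 79 units are sold at 38 (assume they go to the highest-value buyers). The demand price at Q = 79 is 48, so CS = ½ · [(223/3 - 38) + (48 - 38)] · 79 = 10981/6.
Change in consumer surplus = 10981/6 - 5000/3 = 163.5.

163.5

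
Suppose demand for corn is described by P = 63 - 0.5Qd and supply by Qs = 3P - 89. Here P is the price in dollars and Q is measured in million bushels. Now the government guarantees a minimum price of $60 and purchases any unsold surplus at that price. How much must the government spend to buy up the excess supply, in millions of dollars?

5100

Rearranging demand gives Qd = 126 - 2P. Equilibrium: 126 - 2P = 3P - 89, so 215 = 5P and P* = 43, Q* = 40.
Because the floor (60) lies above the market-clearing price, it is binding.
At P = 60: Qd = 126 - 2·60 = 6 and Qs = 3·60 - 89 = 91.
Surplus = Qs - Qd = 85.
Government expenditure = surplus × support price = 85 × 60 = 5100.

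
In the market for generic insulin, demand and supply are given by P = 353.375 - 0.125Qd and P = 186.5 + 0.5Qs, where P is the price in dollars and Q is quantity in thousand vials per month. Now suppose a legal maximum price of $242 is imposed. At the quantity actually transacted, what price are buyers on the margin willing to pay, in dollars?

339.5

Rearranging demand gives Qd = 2827 - 8P; rearranging supply gives Qs = 2P - 373. Setting quantity demanded equal to quantity supplied, 2827 - 8P = 2P - 373, gives P* = 320 and Q* = 267.
Since 242 < 320, the ceiling is binding.
At P = 242: Qd = 2827 - 8·242 = 891 and Qs = 2·242 - 373 = 111.
Only 111 units reach the market. On the demand curve, the marginal buyer's willingness to pay at Q = 111 is (2827 - 111)/8 = 339.5.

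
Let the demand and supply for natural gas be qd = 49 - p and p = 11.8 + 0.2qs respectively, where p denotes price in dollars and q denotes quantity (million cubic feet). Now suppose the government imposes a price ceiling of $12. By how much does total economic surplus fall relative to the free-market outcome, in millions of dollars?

540

Rearranging supply gives qs = 5p - 59. Without the control the market clears where 49 - p = 5p - 59, i.e. p* = 18 and q* = 31.
Since 12 < 18, the ceiling is binding.
At p = 12: qd = 49 - 12 = 37 and qs = 5·12 - 59 = 1.
Quantity traded falls to 1. At q = 1 the demand price is 49 - 1 = 48 and the supply price is (59 + 1)/5 = 12.
Deadweight loss = ½ · (48 - 12) · (31 - 1) = ½ · 36 · 30 = 540.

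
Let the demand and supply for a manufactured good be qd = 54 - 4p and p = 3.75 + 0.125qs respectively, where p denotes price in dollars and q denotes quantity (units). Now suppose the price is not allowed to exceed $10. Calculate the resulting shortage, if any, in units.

Rearranging supply gives qs = 8p - 30. Setting quantity demanded equal to quantity supplied, 54 - 4p = 8p - 30, gives p* = 7 and q* = 26.
Since 10 is above p* = 7, the ceiling does not bind and the free-market outcome prevails.
Since the control does not bind, there is no shortage.

0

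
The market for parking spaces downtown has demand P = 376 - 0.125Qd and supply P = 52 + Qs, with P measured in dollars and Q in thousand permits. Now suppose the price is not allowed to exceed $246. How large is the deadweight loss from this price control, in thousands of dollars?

Rearranging demand gives Qd = 3008 - 8P; rearranging supply gives Qs = P - 52. Equilibrium: 3008 - 8P = P - 52, so 3060 = 9P and P* = 340, Q* = 288.
Because the ceiling (246) lies below the market-clearing price, it is binding.
At P = 246: Qd = 3008 - 8·246 = 1040 and Qs = 246 - 52 = 194.
Quantity traded falls to 194. At Q = 194 the demand price is (3008 - 194)/8 = 351.75 and the supply price is 52 + 194 = 246.
Deadweight loss = ½ · (351.75 - 246) · (288 - 194) = ½ · 105.75 · 94 = 4970.25.

4970.25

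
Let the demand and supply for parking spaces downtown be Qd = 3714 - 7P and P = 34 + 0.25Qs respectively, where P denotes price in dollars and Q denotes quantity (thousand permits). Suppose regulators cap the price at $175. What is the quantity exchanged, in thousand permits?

Rearranging supply gives Qs = 4P - 136. In a free market, 3714 - 7P = 4P - 136 gives the equilibrium P* = 350, Q* = 1264.
Because the ceiling (175) lies below the market-clearing price, it is binding.
At P = 175: Qd = 3714 - 7·175 = 2489 and Qs = 4·175 - 136 = 564.
The quantity actually transacted is the short side, supply: 564.

564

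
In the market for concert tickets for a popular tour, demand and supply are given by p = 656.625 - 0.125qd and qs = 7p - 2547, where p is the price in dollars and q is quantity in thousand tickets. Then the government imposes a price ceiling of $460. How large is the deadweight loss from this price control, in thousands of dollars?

23625

Rearranging demand gives qd = 5253 - 8p. Equilibrium: 5253 - 8p = 7p - 2547, so 7800 = 15p and p* = 520, q* = 1093.
Since 460 < 520, the ceiling is binding.
At p = 460: qd = 5253 - 8·460 = 1573 and qs = 7·460 - 2547 = 673.
Quantity traded falls to 673. At q = 673 the demand price is (5253 - 673)/8 = 572.5 and the supply price is (2547 + 673)/7 = 460.
Deadweight loss = ½ · (572.5 - 460) · (1093 - 673) = ½ · 112.5 · 420 = 23625.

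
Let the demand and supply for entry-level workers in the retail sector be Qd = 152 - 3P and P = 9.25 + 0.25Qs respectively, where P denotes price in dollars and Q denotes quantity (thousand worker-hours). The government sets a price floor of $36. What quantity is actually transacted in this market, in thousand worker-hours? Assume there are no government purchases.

Rearranging supply gives Qs = 4P - 37. In a free market, 152 - 3P = 4P - 37 gives the equilibrium P* = 27, Q* = 71.
Because the floor (36) lies above the market-clearing price, it is binding.
At P = 36: Qd = 152 - 3·36 = 44 and Qs = 4·36 - 37 = 107.
The quantity actually transacted is the short side, demand: 44.

44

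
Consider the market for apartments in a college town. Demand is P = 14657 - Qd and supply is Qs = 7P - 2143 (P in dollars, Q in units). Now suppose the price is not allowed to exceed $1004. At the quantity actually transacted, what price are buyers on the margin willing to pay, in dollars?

9772

Rearranging demand gives Qd = 14657 - P. In a free market, 14657 - P = 7P - 2143 gives the equilibrium P* = 2100, Q* = 12557.
Since 1004 < 2100, the ceiling is binding.
At P = 1004: Qd = 14657 - 1004 = 13653 and Qs = 7·1004 - 2143 = 4885.
Only 4885 units reach the market. On the demand curve, the marginal buyer's willingness to pay at Q = 4885 is (14657 - 4885) = 9772.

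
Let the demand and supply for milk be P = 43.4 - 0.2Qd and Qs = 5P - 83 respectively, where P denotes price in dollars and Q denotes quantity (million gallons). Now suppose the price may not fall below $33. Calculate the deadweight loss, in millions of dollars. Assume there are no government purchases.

Rearranging demand gives Qd = 217 - 5P. In a free market, 217 - 5P = 5P - 83 gives the equilibrium P* = 30, Q* = 67.
Since 33 > 30, the floor is binding.
At P = 33: Qd = 217 - 5·33 = 52 and Qs = 5·33 - 83 = 82.
Quantity traded falls to 52. At Q = 52 the demand price is (217 - 52)/5 = 33 and the supply price is (83 + 52)/5 = 27.
Deadweight loss = ½ · (33 - 27) · (67 - 52) = ½ · 6 · 15 = 45.

45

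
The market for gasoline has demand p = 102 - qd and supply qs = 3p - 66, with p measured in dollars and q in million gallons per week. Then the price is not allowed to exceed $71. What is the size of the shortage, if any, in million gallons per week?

0

Rearranging demand gives qd = 102 - p. Setting quantity demanded equal to quantity supplied, 102 - p = 3p - 66, gives p* = 42 and q* = 60.
The ceiling of 71 is above the equilibrium price 42, so it is not binding; the market clears at p* = 42, q* = 60.
Since the control does not bind, there is no shortage.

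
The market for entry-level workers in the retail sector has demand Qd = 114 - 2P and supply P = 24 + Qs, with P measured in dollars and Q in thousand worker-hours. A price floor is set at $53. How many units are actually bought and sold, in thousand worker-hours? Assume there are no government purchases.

8

Rearranging supply gives Qs = P - 24. Without the control the market clears where 114 - 2P = P - 24, i.e. P* = 46 and Q* = 22.
Since 53 > 46, the floor is binding.
At P = 53: Qd = 114 - 2·53 = 8 and Qs = 53 - 24 = 29.
The quantity actually transacted is the short side, demand: 8.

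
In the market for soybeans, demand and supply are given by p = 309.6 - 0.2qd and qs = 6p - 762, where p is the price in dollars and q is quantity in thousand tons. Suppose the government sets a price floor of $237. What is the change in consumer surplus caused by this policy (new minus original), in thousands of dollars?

-11623.5

Rearranging demand gives qd = 1548 - 5p. In a free market, 1548 - 5p = 6p - 762 gives the equilibrium p* = 210, q* = 498.
The floor of 237 is above the equilibrium price 210, so it binds.
At p = 237: qd = 1548 - 5·237 = 363 and qs = 6·237 - 762 = 660.
Consumer surplus without the control is ½ · (309.6 - 210) · 498 = 24800.4.
With the floor, consumers buy 363 units at 237, so CS = ½ · (309.6 - 237) · 363 = 13176.9.
Change in consumer surplus = 13176.9 - 24800.4 = -11623.5.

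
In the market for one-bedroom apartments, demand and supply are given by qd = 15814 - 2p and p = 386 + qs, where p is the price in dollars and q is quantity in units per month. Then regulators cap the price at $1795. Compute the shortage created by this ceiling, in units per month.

Rearranging supply gives qs = p - 386. Without the control the market clears where 15814 - 2p = p - 386, i.e. p* = 5400 and q* = 5014.
Because the ceiling (1795) lies below the market-clearing price, it is binding.
At p = 1795: qd = 15814 - 2·1795 = 12224 and qs = 1795 - 386 = 1409.
Shortage = qd - qs = 12224 - 1409 = 10815.

10815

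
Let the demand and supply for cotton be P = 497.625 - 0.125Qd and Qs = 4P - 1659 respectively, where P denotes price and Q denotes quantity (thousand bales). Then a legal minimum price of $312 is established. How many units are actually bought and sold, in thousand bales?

221

Rearranging demand gives Qd = 3981 - 8P. Without the control the market clears where 3981 - 8P = 4P - 1659, i.e. P* = 470 and Q* = 221.
The floor of 312 is below the equilibrium price 470, so it is not binding; the market clears at P* = 470, Q* = 221.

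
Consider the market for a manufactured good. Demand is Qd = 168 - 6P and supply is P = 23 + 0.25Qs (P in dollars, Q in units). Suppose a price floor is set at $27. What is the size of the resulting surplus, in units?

Rearranging supply gives Qs = 4P - 92. In a free market, 168 - 6P = 4P - 92 gives the equilibrium P* = 26, Q* = 12.
Since 27 > 26, the floor is binding.
At P = 27: Qd = 168 - 6·27 = 6 and Qs = 4·27 - 92 = 16.
Surplus = Qs - Qd = 16 - 6 = 10.

10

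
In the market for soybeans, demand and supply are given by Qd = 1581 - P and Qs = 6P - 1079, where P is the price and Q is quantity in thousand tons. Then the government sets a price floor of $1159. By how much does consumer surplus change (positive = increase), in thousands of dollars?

Without the control the market clears where 1581 - P = 6P - 1079, i.e. P* = 380 and Q* = 1201.
Since 1159 > 380, the floor is binding.
At P = 1159: Qd = 1581 - 1159 = 422 and Qs = 6·1159 - 1079 = 5875.
Consumer surplus without the control is ½ · (1581 - 380) · 1201 = 721200.5.
With the floor, consumers buy 422 units at 1159, so CS = ½ · (1581 - 1159) · 422 = 89042.
Change in consumer surplus = 89042 - 721200.5 = -632158.5.

-632158.5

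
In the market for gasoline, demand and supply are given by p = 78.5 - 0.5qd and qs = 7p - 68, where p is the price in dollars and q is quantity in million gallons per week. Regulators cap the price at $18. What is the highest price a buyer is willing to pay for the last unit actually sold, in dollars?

Rearranging demand gives qd = 157 - 2p. Without the control the market clears where 157 - 2p = 7p - 68, i.e. p* = 25 and q* = 107.
Since 18 < 25, the ceiling is binding.
At p = 18: qd = 157 - 2·18 = 121 and qs = 7·18 - 68 = 58.
Only 58 units reach the market. On the demand curve, the marginal buyer's willingness to pay at q = 58 is (157 - 58)/2 = 49.5.

49.5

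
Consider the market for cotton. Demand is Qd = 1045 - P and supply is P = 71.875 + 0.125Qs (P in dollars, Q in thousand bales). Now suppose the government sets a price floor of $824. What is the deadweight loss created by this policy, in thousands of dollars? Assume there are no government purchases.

Rearranging supply gives Qs = 8P - 575. In a free market, 1045 - P = 8P - 575 gives the equilibrium P* = 180, Q* = 865.
Because the floor (824) lies above the market-clearing price, it is binding.
At P = 824: Qd = 1045 - 824 = 221 and Qs = 8·824 - 575 = 6017.
Quantity traded falls to 221. At Q = 221 the demand price is 1045 - 221 = 824 and the supply price is (575 + 221)/8 = 99.5.
Deadweight loss = ½ · (824 - 99.5) · (865 - 221) = ½ · 724.5 · 644 = 233289.

233289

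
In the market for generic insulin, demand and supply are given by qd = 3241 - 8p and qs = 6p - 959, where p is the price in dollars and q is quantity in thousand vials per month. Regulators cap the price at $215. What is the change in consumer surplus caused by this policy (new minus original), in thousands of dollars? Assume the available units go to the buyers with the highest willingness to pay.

Without the control the market clears where 3241 - 8p = 6p - 959, i.e. p* = 300 and q* = 841.
Because the ceiling (215) lies below the market-clearing price, it is binding.
At p = 215: qd = 3241 - 8·215 = 1521 and qs = 6·215 - 959 = 331.
Consumer surplus without the control is ½ · (405.125 - 300) · 841 = 44205.0625.
With the ceiling, 331 units are sold at 215 (assume they go to the highest-value buyers). The demand price at q = 331 is 363.75, so CS = ½ · [(405.125 - 215) + (363.75 - 215)] · 331 = 56083.8125.
Change in consumer surplus = 56083.8125 - 44205.0625 = 11878.75.

11878.75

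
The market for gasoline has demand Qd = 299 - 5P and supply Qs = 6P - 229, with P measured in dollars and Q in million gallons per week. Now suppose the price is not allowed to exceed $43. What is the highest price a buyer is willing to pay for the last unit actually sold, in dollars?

54

Equilibrium: 299 - 5P = 6P - 229, so 528 = 11P and P* = 48, Q* = 59.
The ceiling of 43 is below the equilibrium price 48, so it binds.
At P = 43: Qd = 299 - 5·43 = 84 and Qs = 6·43 - 229 = 29.
Only 29 units reach the market. On the demand curve, the marginal buyer's willingness to pay at Q = 29 is (299 - 29)/5 = 54.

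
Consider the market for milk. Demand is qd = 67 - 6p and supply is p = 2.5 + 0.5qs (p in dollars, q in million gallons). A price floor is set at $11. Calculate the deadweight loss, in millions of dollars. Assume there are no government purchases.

48

Rearranging supply gives qs = 2p - 5. Equilibrium: 67 - 6p = 2p - 5, so 72 = 8p and p* = 9, q* = 13.
The floor of 11 is above the equilibrium price 9, so it binds.
At p = 11: qd = 67 - 6·11 = 1 and qs = 2·11 - 5 = 17.
Quantity traded falls to 1. At q = 1 the demand price is (67 - 1)/6 = 11 and the supply price is (5 + 1)/2 = 3.
Deadweight loss = ½ · (11 - 3) · (13 - 1) = ½ · 8 · 12 = 48.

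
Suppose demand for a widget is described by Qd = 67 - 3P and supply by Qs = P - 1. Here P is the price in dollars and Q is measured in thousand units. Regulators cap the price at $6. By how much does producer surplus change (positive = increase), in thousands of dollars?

Setting quantity demanded equal to quantity supplied, 67 - 3P = P - 1, gives P* = 17 and Q* = 16.
Because the ceiling (6) lies below the market-clearing price, it is binding.
At P = 6: Qd = 67 - 3·6 = 49 and Qs = 6 - 1 = 5.
Producer surplus without the control is ½ · (17 - 1) · 16 = 128.
With the ceiling, producers sell 5 units at 6, so PS = ½ · (6 - 1) · 5 = 12.5.
Change in producer surplus = 12.5 - 128 = -115.5.

-115.5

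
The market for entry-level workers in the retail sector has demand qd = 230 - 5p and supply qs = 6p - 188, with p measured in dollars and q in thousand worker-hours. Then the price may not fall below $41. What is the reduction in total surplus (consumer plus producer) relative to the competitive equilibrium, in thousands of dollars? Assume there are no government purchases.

Without the control the market clears where 230 - 5p = 6p - 188, i.e. p* = 38 and q* = 40.
Because the floor (41) lies above the market-clearing price, it is binding.
At p = 41: qd = 230 - 5·41 = 25 and qs = 6·41 - 188 = 58.
Quantity traded falls to 25. At q = 25 the demand price is (230 - 25)/5 = 41 and the supply price is (188 + 25)/6 = 35.5.
Deadweight loss = ½ · (41 - 35.5) · (40 - 25) = ½ · 5.5 · 15 = 41.25.

41.25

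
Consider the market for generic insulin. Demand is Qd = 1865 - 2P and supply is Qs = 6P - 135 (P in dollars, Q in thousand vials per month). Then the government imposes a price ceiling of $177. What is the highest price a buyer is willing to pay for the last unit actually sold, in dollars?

Setting quantity demanded equal to quantity supplied, 1865 - 2P = 6P - 135, gives P* = 250 and Q* = 1365.
Because the ceiling (177) lies below the market-clearing price, it is binding.
At P = 177: Qd = 1865 - 2·177 = 1511 and Qs = 6·177 - 135 = 927.
Only 927 units reach the market. On the demand curve, the marginal buyer's willingness to pay at Q = 927 is (1865 - 927)/2 = 469.

469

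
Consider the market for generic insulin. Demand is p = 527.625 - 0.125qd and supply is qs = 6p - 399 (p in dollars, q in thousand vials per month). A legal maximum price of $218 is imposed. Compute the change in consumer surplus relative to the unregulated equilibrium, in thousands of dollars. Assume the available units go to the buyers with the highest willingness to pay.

73584

Rearranging demand gives qd = 4221 - 8p. Without the control the market clears where 4221 - 8p = 6p - 399, i.e. p* = 330 and q* = 1581.
Since 218 < 330, the ceiling is binding.
At p = 218: qd = 4221 - 8·218 = 2477 and qs = 6·218 - 399 = 909.
Consumer surplus without the control is ½ · (527.625 - 330) · 1581 = 156222.5625.
With the ceiling, 909 units are sold at 218 (assume they go to the highest-value buyers). The demand price at q = 909 is 414, so CS = ½ · [(527.625 - 218) + (414 - 218)] · 909 = 229806.5625.
Change in consumer surplus = 229806.5625 - 156222.5625 = 73584.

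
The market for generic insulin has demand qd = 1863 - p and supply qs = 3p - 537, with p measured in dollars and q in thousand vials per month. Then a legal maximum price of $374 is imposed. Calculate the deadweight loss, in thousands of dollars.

306456

Without the control the market clears where 1863 - p = 3p - 537, i.e. p* = 600 and q* = 1263.
Because the ceiling (374) lies below the market-clearing price, it is binding.
At p = 374: qd = 1863 - 374 = 1489 and qs = 3·374 - 537 = 585.
Quantity traded falls to 585. At q = 585 the demand price is 1863 - 585 = 1278 and the supply price is (537 + 585)/3 = 374.
Deadweight loss = ½ · (1278 - 374) · (1263 - 585) = ½ · 904 · 678 = 306456.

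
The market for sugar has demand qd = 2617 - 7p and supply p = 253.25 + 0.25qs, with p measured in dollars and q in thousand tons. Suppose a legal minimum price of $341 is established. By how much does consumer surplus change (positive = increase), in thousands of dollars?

Rearranging supply gives qs = 4p - 1013. Equilibrium: 2617 - 7p = 4p - 1013, so 3630 = 11p and p* = 330, q* = 307.
The floor of 341 is above the equilibrium price 330, so it binds.
At p = 341: qd = 2617 - 7·341 = 230 and qs = 4·341 - 1013 = 351.
Consumer surplus without the control is ½ · (2617/7 - 330) · 307 = 94249/14.
With the floor, consumers buy 230 units at 341, so CS = ½ · (2617/7 - 341) · 230 = 26450/7.
Change in consumer surplus = 26450/7 - 94249/14 = -2953.5.

-2953.5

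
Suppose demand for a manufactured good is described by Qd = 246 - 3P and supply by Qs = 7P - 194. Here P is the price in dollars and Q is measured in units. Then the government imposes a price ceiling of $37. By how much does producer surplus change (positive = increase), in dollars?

-626.5

Without the control the market clears where 246 - 3P = 7P - 194, i.e. P* = 44 and Q* = 114.
Because the ceiling (37) lies below the market-clearing price, it is binding.
At P = 37: Qd = 246 - 3·37 = 135 and Qs = 7·37 - 194 = 65.
Producer surplus without the control is ½ · (44 - 194/7) · 114 = 6498/7.
With the ceiling, producers sell 65 units at 37, so PS = ½ · (37 - 194/7) · 65 = 4225/14.
Change in producer surplus = 4225/14 - 6498/7 = -626.5.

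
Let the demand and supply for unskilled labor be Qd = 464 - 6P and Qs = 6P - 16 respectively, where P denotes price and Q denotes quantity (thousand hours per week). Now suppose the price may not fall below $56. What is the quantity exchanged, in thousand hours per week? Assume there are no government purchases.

128

In a free market, 464 - 6P = 6P - 16 gives the equilibrium P* = 40, Q* = 224.
Since 56 > 40, the floor is binding.
At P = 56: Qd = 464 - 6·56 = 128 and Qs = 6·56 - 16 = 320.
The quantity actually transacted is the short side, demand: 128.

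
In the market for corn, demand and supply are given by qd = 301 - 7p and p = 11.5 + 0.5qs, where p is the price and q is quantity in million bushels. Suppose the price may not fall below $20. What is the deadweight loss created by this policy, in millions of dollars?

0

Rearranging supply gives qs = 2p - 23. Setting quantity demanded equal to quantity supplied, 301 - 7p = 2p - 23, gives p* = 36 and q* = 49.
Since 20 is below p* = 36, the floor does not bind and the free-market outcome prevails.
Since the control does not bind, no trades are prevented and deadweight loss is zero.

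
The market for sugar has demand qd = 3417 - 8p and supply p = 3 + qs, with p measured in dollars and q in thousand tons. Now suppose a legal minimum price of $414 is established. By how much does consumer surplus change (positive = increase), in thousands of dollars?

-8194

Rearranging supply gives qs = p - 3. Without the control the market clears where 3417 - 8p = p - 3, i.e. p* = 380 and q* = 377.
Since 414 > 380, the floor is binding.
At p = 414: qd = 3417 - 8·414 = 105 and qs = 414 - 3 = 411.
Consumer surplus without the control is ½ · (427.125 - 380) · 377 = 8883.0625.
With the floor, consumers buy 105 units at 414, so CS = ½ · (427.125 - 414) · 105 = 689.0625.
Change in consumer surplus = 689.0625 - 8883.0625 = -8194.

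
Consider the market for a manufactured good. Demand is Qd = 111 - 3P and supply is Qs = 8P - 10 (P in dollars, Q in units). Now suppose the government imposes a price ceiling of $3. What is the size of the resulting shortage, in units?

88

In a free market, 111 - 3P = 8P - 10 gives the equilibrium P* = 11, Q* = 78.
Since 3 < 11, the ceiling is binding.
At P = 3: Qd = 111 - 3·3 = 102 and Qs = 8·3 - 10 = 14.
Shortage = Qd - Qs = 102 - 14 = 88.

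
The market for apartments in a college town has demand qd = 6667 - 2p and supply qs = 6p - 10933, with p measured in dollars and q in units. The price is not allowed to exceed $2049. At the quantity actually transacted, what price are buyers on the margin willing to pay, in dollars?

2653

Equilibrium: 6667 - 2p = 6p - 10933, so 17600 = 8p and p* = 2200, q* = 2267.
The ceiling of 2049 is below the equilibrium price 2200, so it binds.
At p = 2049: qd = 6667 - 2·2049 = 2569 and qs = 6·2049 - 10933 = 1361.
Only 1361 units reach the market. On the demand curve, the marginal buyer's willingness to pay at q = 1361 is (6667 - 1361)/2 = 2653.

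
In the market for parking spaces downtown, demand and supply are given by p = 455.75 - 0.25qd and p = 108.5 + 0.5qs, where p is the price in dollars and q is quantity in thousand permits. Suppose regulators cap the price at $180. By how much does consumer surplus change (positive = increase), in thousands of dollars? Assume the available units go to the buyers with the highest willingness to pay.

10080

Rearranging demand gives qd = 1823 - 4p; rearranging supply gives qs = 2p - 217. In a free market, 1823 - 4p = 2p - 217 gives the equilibrium p* = 340, q* = 463.
Since 180 < 340, the ceiling is binding.
At p = 180: qd = 1823 - 4·180 = 1103 and qs = 2·180 - 217 = 143.
Consumer surplus without the control is ½ · (455.75 - 340) · 463 = 26796.125.
With the ceiling, 143 units are sold at 180 (assume they go to the highest-value buyers). The demand price at q = 143 is 420, so CS = ½ · [(455.75 - 180) + (420 - 180)] · 143 = 36876.125.
Change in consumer surplus = 36876.125 - 26796.125 = 10080.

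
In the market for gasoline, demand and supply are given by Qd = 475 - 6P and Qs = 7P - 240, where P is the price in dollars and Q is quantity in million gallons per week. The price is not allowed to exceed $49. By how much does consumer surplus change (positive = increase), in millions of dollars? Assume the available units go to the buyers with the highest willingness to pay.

Equilibrium: 475 - 6P = 7P - 240, so 715 = 13P and P* = 55, Q* = 145.
The ceiling of 49 is below the equilibrium price 55, so it binds.
At P = 49: Qd = 475 - 6·49 = 181 and Qs = 7·49 - 240 = 103.
Consumer surplus without the control is ½ · (475/6 - 55) · 145 = 21025/12.
With the ceiling, 103 units are sold at 49 (assume they go to the highest-value buyers). The demand price at Q = 103 is 62, so CS = ½ · [(475/6 - 49) + (62 - 49)] · 103 = 26677/12.
Change in consumer surplus = 26677/12 - 21025/12 = 471.

471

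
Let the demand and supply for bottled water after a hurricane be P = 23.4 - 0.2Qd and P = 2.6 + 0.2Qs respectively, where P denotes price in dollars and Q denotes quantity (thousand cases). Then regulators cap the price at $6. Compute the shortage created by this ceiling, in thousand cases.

70

Rearranging demand gives Qd = 117 - 5P; rearranging supply gives Qs = 5P - 13. Setting quantity demanded equal to quantity supplied, 117 - 5P = 5P - 13, gives P* = 13 and Q* = 52.
Because the ceiling (6) lies below the market-clearing price, it is binding.
At P = 6: Qd = 117 - 5·6 = 87 and Qs = 5·6 - 13 = 17.
Shortage = Qd - Qs = 87 - 17 = 70.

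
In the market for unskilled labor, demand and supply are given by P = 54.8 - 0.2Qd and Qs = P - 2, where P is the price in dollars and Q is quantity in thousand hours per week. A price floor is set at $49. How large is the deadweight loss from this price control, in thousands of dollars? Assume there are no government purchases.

135

Rearranging demand gives Qd = 274 - 5P. Setting quantity demanded equal to quantity supplied, 274 - 5P = P - 2, gives P* = 46 and Q* = 44.
Because the floor (49) lies above the market-clearing price, it is binding.
At P = 49: Qd = 274 - 5·49 = 29 and Qs = 49 - 2 = 47.
Quantity traded falls to 29. At Q = 29 the demand price is (274 - 29)/5 = 49 and the supply price is 2 + 29 = 31.
Deadweight loss = ½ · (49 - 31) · (44 - 29) = ½ · 18 · 15 = 135.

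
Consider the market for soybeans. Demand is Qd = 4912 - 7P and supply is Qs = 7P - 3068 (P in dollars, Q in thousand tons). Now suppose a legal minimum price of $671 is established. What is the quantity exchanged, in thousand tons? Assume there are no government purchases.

In a free market, 4912 - 7P = 7P - 3068 gives the equilibrium P* = 570, Q* = 922.
The floor of 671 is above the equilibrium price 570, so it binds.
At P = 671: Qd = 4912 - 7·671 = 215 and Qs = 7·671 - 3068 = 1629.
The quantity actually transacted is the short side, demand: 215.

215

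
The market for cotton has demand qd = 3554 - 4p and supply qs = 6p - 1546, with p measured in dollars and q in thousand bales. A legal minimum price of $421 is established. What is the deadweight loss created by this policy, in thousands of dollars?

In a free market, 3554 - 4p = 6p - 1546 gives the equilibrium p* = 510, q* = 1514.
The floor of 421 is below the equilibrium price 510, so it is not binding; the market clears at p* = 510, q* = 1514.
Since the control does not bind, no trades are prevented and deadweight loss is zero.

0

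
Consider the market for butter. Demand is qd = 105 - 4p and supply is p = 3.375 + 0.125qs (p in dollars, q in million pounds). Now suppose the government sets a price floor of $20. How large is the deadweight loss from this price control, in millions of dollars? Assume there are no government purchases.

Rearranging supply gives qs = 8p - 27. Setting quantity demanded equal to quantity supplied, 105 - 4p = 8p - 27, gives p* = 11 and q* = 61.
Since 20 > 11, the floor is binding.
At p = 20: qd = 105 - 4·20 = 25 and qs = 8·20 - 27 = 133.
Quantity traded falls to 25. At q = 25 the demand price is (105 - 25)/4 = 20 and the supply price is (27 + 25)/8 = 6.5.
Deadweight loss = ½ · (20 - 6.5) · (61 - 25) = ½ · 13.5 · 36 = 243.

243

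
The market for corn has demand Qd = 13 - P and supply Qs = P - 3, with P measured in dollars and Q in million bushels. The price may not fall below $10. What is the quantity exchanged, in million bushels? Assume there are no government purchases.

3

Setting quantity demanded equal to quantity supplied, 13 - P = P - 3, gives P* = 8 and Q* = 5.
The floor of 10 is above the equilibrium price 8, so it binds.
At P = 10: Qd = 13 - 10 = 3 and Qs = 10 - 3 = 7.
The quantity actually transacted is the short side, demand: 3.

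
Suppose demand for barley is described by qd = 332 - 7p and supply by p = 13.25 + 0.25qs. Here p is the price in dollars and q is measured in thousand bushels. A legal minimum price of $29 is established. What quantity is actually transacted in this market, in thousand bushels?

87

Rearranging supply gives qs = 4p - 53. Without the control the market clears where 332 - 7p = 4p - 53, i.e. p* = 35 and q* = 87.
The floor of 29 is below the equilibrium price 35, so it is not binding; the market clears at p* = 35, q* = 87.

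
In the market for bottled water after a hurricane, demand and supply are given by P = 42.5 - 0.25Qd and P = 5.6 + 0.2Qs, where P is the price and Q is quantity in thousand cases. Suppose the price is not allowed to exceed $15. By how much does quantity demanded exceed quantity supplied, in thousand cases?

Rearranging demand gives Qd = 170 - 4P; rearranging supply gives Qs = 5P - 28. Without the control the market clears where 170 - 4P = 5P - 28, i.e. P* = 22 and Q* = 82.
Since 15 < 22, the ceiling is binding.
At P = 15: Qd = 170 - 4·15 = 110 and Qs = 5·15 - 28 = 47.
Shortage = Qd - Qs = 110 - 47 = 63.

63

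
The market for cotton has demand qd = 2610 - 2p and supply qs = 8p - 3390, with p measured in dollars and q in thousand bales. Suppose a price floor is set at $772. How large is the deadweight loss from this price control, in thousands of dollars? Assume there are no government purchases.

Setting quantity demanded equal to quantity supplied, 2610 - 2p = 8p - 3390, gives p* = 600 and q* = 1410.
Since 772 > 600, the floor is binding.
At p = 772: qd = 2610 - 2·772 = 1066 and qs = 8·772 - 3390 = 2786.
Quantity traded falls to 1066. At q = 1066 the demand price is (2610 - 1066)/2 = 772 and the supply price is (3390 + 1066)/8 = 557.
Deadweight loss = ½ · (772 - 557) · (1410 - 1066) = ½ · 215 · 344 = 36980.

36980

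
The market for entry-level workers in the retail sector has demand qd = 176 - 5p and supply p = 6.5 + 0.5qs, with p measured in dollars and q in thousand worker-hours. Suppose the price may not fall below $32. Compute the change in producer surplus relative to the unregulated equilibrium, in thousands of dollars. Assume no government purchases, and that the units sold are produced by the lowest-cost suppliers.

-76.25

Rearranging supply gives qs = 2p - 13. Setting quantity demanded equal to quantity supplied, 176 - 5p = 2p - 13, gives p* = 27 and q* = 41.
Because the floor (32) lies above the market-clearing price, it is binding.
At p = 32: qd = 176 - 5·32 = 16 and qs = 2·32 - 13 = 51.
Producer surplus without the control is ½ · (27 - 6.5) · 41 = 420.25.
With the floor, 16 units are sold at 32. The supply price at q = 16 is 14.5, so PS = ½ · [(32 - 6.5) + (32 - 14.5)] · 16 = 344.
Change in producer surplus = 344 - 420.25 = -76.25.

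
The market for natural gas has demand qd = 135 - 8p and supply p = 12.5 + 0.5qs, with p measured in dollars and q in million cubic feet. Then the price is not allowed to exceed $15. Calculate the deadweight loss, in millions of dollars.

1.25

Rearranging supply gives qs = 2p - 25. In a free market, 135 - 8p = 2p - 25 gives the equilibrium p* = 16, q* = 7.
Because the ceiling (15) lies below the market-clearing price, it is binding.
At p = 15: qd = 135 - 8·15 = 15 and qs = 2·15 - 25 = 5.
Quantity traded falls to 5. At q = 5 the demand price is (135 - 5)/8 = 16.25 and the supply price is (25 + 5)/2 = 15.
Deadweight loss = ½ · (16.25 - 15) · (7 - 5) = ½ · 1.25 · 2 = 1.25.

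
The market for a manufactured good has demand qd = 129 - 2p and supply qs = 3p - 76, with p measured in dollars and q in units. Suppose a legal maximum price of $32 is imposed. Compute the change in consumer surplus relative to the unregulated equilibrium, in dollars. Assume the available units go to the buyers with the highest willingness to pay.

-2.25

Setting quantity demanded equal to quantity supplied, 129 - 2p = 3p - 76, gives p* = 41 and q* = 47.
Since 32 < 41, the ceiling is binding.
At p = 32: qd = 129 - 2·32 = 65 and qs = 3·32 - 76 = 20.
Consumer surplus without the control is ½ · (64.5 - 41) · 47 = 552.25.
With the ceiling, 20 units are sold at 32 (assume they go to the highest-value buyers). The demand price at q = 20 is 54.5, so CS = ½ · [(64.5 - 32) + (54.5 - 32)] · 20 = 550.
Change in consumer surplus = 550 - 552.25 = -2.25.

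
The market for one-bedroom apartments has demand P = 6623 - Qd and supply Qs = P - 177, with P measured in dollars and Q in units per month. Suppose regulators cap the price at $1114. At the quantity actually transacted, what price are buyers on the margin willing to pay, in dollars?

5686

Rearranging demand gives Qd = 6623 - P. Without the control the market clears where 6623 - P = P - 177, i.e. P* = 3400 and Q* = 3223.
The ceiling of 1114 is below the equilibrium price 3400, so it binds.
At P = 1114: Qd = 6623 - 1114 = 5509 and Qs = 1114 - 177 = 937.
Only 937 units reach the market. On the demand curve, the marginal buyer's willingness to pay at Q = 937 is (6623 - 937) = 5686.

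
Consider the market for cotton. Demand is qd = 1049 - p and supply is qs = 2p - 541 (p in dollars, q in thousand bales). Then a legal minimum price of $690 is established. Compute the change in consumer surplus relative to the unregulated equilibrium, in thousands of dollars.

-70240

Without the control the market clears where 1049 - p = 2p - 541, i.e. p* = 530 and q* = 519.
Since 690 > 530, the floor is binding.
At p = 690: qd = 1049 - 690 = 359 and qs = 2·690 - 541 = 839.
Consumer surplus without the control is ½ · (1049 - 530) · 519 = 134680.5.
With the floor, consumers buy 359 units at 690, so CS = ½ · (1049 - 690) · 359 = 64440.5.
Change in consumer surplus = 64440.5 - 134680.5 = -70240.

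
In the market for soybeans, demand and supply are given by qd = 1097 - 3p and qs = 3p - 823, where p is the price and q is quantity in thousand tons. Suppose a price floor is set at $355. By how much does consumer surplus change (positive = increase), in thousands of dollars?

-2957.5

In a free market, 1097 - 3p = 3p - 823 gives the equilibrium p* = 320, q* = 137.
Because the floor (355) lies above the market-clearing price, it is binding.
At p = 355: qd = 1097 - 3·355 = 32 and qs = 3·355 - 823 = 242.
Consumer surplus without the control is ½ · (1097/3 - 320) · 137 = 18769/6.
With the floor, consumers buy 32 units at 355, so CS = ½ · (1097/3 - 355) · 32 = 512/3.
Change in consumer surplus = 512/3 - 18769/6 = -2957.5.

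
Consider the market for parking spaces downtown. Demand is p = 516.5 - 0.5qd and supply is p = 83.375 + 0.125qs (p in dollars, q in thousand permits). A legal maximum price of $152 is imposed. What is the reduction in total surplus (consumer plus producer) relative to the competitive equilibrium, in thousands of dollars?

Rearranging demand gives qd = 1033 - 2p; rearranging supply gives qs = 8p - 667. In a free market, 1033 - 2p = 8p - 667 gives the equilibrium p* = 170, q* = 693.
Since 152 < 170, the ceiling is binding.
At p = 152: qd = 1033 - 2·152 = 729 and qs = 8·152 - 667 = 549.
Quantity traded falls to 549. At q = 549 the demand price is (1033 - 549)/2 = 242 and the supply price is (667 + 549)/8 = 152.
Deadweight loss = ½ · (242 - 152) · (693 - 549) = ½ · 90 · 144 = 6480.

6480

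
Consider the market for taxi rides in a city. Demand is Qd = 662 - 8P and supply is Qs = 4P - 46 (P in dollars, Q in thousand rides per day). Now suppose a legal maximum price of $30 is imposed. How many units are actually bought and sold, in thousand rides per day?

74

Without the control the market clears where 662 - 8P = 4P - 46, i.e. P* = 59 and Q* = 190.
The ceiling of 30 is below the equilibrium price 59, so it binds.
At P = 30: Qd = 662 - 8·30 = 422 and Qs = 4·30 - 46 = 74.
The quantity actually transacted is the short side, supply: 74.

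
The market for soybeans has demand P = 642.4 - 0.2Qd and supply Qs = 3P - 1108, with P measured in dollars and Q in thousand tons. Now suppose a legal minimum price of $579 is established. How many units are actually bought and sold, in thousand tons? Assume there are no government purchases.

317

Rearranging demand gives Qd = 3212 - 5P. Setting quantity demanded equal to quantity supplied, 3212 - 5P = 3P - 1108, gives P* = 540 and Q* = 512.
The floor of 579 is above the equilibrium price 540, so it binds.
At P = 579: Qd = 3212 - 5·579 = 317 and Qs = 3·579 - 1108 = 629.
The quantity actually transacted is the short side, demand: 317.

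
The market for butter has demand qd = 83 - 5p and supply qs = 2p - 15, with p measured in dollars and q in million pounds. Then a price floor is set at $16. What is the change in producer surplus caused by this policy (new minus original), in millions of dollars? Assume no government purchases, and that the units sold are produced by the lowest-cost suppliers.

Equilibrium: 83 - 5p = 2p - 15, so 98 = 7p and p* = 14, q* = 13.
Since 16 > 14, the floor is binding.
At p = 16: qd = 83 - 5·16 = 3 and qs = 2·16 - 15 = 17.
Producer surplus without the control is ½ · (14 - 7.5) · 13 = 42.25.
With the floor, 3 units are sold at 16. The supply price at q = 3 is 9, so PS = ½ · [(16 - 7.5) + (16 - 9)] · 3 = 23.25.
Change in producer surplus = 23.25 - 42.25 = -19.

-19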